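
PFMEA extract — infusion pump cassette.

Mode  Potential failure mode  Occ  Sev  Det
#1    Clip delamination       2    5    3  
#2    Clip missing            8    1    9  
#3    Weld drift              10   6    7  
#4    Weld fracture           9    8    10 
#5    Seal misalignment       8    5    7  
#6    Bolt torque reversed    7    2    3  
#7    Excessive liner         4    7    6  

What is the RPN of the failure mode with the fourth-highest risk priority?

RPN = Severity × Occurrence × Detection:
  #1: 5 × 2 × 3 = 30
  #2: 1 × 8 × 9 = 72
  #3: 6 × 10 × 7 = 420
  #4: 8 × 9 × 10 = 720
  #5: 5 × 8 × 7 = 280
  #6: 2 × 7 × 3 = 42
  #7: 7 × 4 × 6 = 168
Sorted descending: 720, 420, 280, 168, 72, 42, 30.
The fourth-highest RPN is 168 (#7).

168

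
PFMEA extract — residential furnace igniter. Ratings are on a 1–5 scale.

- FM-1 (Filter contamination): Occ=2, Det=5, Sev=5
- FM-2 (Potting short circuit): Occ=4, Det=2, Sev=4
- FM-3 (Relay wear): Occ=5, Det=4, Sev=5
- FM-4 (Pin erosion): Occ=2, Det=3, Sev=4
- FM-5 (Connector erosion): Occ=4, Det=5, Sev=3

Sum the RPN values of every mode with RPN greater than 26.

RPN = Severity × Occurrence × Detection:
  FM-1: 5 × 2 × 5 = 50
  FM-2: 4 × 4 × 2 = 32
  FM-3: 5 × 5 × 4 = 100
  FM-4: 4 × 2 × 3 = 24
  FM-5: 3 × 4 × 5 = 60
RPN > 26: FM-1 (50), FM-2 (32), FM-3 (100), FM-5 (60).
Sum: 50 + 32 + 100 + 60 = 242.

242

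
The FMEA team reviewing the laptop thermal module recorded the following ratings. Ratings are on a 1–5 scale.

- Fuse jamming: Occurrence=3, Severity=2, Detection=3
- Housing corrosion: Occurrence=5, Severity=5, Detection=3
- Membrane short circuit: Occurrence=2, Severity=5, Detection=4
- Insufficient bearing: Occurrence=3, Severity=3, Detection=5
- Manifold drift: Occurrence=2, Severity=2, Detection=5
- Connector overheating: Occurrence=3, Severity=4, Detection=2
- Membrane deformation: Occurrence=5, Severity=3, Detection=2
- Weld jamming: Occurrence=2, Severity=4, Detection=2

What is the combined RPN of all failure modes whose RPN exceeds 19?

RPN = Severity × Occurrence × Detection:
  Fuse jamming: 2 × 3 × 3 = 18
  Housing corrosion: 5 × 5 × 3 = 75
  Membrane short circuit: 5 × 2 × 4 = 40
  Insufficient bearing: 3 × 3 × 5 = 45
  Manifold drift: 2 × 2 × 5 = 20
  Connector overheating: 4 × 3 × 2 = 24
  Membrane deformation: 3 × 5 × 2 = 30
  Weld jamming: 4 × 2 × 2 = 16
RPN > 19: Housing corrosion (75), Membrane short circuit (40), Insufficient bearing (45), Manifold drift (20), Connector overheating (24), Membrane deformation (30).
Sum: 75 + 40 + 45 + 20 + 24 + 30 = 234.

234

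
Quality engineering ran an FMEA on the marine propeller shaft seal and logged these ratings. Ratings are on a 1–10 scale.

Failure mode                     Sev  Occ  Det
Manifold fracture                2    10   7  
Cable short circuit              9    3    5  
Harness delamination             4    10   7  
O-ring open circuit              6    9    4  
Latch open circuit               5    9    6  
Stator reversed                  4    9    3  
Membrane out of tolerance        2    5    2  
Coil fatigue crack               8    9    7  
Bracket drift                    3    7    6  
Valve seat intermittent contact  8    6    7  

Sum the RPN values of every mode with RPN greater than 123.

2007

RPN = Severity × Occurrence × Detection:
  Manifold fracture: 2 × 10 × 7 = 140
  Cable short circuit: 9 × 3 × 5 = 135
  Harness delamination: 4 × 10 × 7 = 280
  O-ring open circuit: 6 × 9 × 4 = 216
  Latch open circuit: 5 × 9 × 6 = 270
  Stator reversed: 4 × 9 × 3 = 108
  Membrane out of tolerance: 2 × 5 × 2 = 20
  Coil fatigue crack: 8 × 9 × 7 = 504
  Bracket drift: 3 × 7 × 6 = 126
  Valve seat intermittent contact: 8 × 6 × 7 = 336
RPN > 123: Manifold fracture (140), Cable short circuit (135), Harness delamination (280), O-ring open circuit (216), Latch open circuit (270), Coil fatigue crack (504), Bracket drift (126), Valve seat intermittent contact (336).
Sum: 140 + 135 + 280 + 216 + 270 + 504 + 126 + 336 = 2007.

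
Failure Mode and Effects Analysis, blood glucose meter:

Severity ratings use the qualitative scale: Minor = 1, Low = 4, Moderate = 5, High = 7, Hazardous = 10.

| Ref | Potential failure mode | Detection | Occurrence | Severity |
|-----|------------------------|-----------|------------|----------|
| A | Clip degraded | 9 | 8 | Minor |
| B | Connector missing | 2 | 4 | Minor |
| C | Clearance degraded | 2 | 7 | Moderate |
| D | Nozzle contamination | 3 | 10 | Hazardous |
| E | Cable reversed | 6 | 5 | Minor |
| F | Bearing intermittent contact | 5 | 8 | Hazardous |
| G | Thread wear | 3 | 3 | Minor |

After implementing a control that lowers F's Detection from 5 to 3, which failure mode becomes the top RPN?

D

RPN = Severity × Occurrence × Detection:
  A: 1 × 8 × 9 = 72
  B: 1 × 4 × 2 = 8
  C: 5 × 7 × 2 = 70
  D: 10 × 10 × 3 = 300
  E: 1 × 5 × 6 = 30
  F: 10 × 8 × 5 = 400
  G: 1 × 3 × 3 = 9
After action: F → 10 × 8 × 3 = 240.
Revised RPNs: D=300, F=240, A=72, C=70, E=30, G=9, B=8.
Highest is now D (300).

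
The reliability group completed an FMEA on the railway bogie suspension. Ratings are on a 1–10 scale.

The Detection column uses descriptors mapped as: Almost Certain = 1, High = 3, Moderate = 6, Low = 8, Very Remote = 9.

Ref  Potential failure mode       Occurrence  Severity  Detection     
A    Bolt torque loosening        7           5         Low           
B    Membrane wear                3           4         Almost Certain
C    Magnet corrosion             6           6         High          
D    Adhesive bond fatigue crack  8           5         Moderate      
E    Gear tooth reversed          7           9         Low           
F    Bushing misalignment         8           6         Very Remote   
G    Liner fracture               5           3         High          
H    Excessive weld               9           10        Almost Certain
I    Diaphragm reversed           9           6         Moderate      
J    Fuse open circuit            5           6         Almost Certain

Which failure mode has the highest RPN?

E

RPN = Severity × Occurrence × Detection:
  A: 5 × 7 × 8 = 280
  B: 4 × 3 × 1 = 12
  C: 6 × 6 × 3 = 108
  D: 5 × 8 × 6 = 240
  E: 9 × 7 × 8 = 504
  F: 6 × 8 × 9 = 432
  G: 3 × 5 × 3 = 45
  H: 10 × 9 × 1 = 90
  I: 6 × 9 × 6 = 324
  J: 6 × 5 × 1 = 30
Highest RPN is 504 → E.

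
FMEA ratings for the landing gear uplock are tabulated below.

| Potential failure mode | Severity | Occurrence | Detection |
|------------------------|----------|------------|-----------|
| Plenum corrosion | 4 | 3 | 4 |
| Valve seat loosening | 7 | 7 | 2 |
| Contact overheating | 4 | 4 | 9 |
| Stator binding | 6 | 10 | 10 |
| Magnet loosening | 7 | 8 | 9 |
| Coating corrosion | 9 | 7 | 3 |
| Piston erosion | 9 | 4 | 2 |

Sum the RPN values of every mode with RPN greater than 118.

1437

RPN = Severity × Occurrence × Detection:
  Plenum corrosion: 4 × 3 × 4 = 48
  Valve seat loosening: 7 × 7 × 2 = 98
  Contact overheating: 4 × 4 × 9 = 144
  Stator binding: 6 × 10 × 10 = 600
  Magnet loosening: 7 × 8 × 9 = 504
  Coating corrosion: 9 × 7 × 3 = 189
  Piston erosion: 9 × 4 × 2 = 72
RPN > 118: Contact overheating (144), Stator binding (600), Magnet loosening (504), Coating corrosion (189).
Sum: 144 + 600 + 504 + 189 = 1437.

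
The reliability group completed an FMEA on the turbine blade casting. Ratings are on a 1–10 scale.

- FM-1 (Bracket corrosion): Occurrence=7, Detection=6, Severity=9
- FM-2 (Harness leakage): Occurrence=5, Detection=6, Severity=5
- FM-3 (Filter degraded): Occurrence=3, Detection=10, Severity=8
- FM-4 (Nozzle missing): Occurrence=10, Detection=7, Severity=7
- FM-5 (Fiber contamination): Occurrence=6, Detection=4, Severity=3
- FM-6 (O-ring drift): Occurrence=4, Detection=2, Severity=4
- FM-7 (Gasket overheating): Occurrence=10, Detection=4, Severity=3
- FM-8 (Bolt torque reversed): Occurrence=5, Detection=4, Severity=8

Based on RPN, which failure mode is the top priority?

RPN = Severity × Occurrence × Detection:
  FM-1: 9 × 7 × 6 = 378
  FM-2: 5 × 5 × 6 = 150
  FM-3: 8 × 3 × 10 = 240
  FM-4: 7 × 10 × 7 = 490
  FM-5: 3 × 6 × 4 = 72
  FM-6: 4 × 4 × 2 = 32
  FM-7: 3 × 10 × 4 = 120
  FM-8: 8 × 5 × 4 = 160
Highest RPN is 490 → FM-4.

FM-4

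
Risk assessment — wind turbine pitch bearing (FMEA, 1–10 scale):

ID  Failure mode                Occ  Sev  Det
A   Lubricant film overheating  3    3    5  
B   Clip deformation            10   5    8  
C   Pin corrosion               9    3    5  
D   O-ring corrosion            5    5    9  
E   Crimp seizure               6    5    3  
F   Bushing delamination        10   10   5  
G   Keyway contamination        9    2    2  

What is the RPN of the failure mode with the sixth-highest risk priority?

RPN = Severity × Occurrence × Detection:
  A: 3 × 3 × 5 = 45
  B: 5 × 10 × 8 = 400
  C: 3 × 9 × 5 = 135
  D: 5 × 5 × 9 = 225
  E: 5 × 6 × 3 = 90
  F: 10 × 10 × 5 = 500
  G: 2 × 9 × 2 = 36
Sorted descending: 500, 400, 225, 135, 90, 45, 36.
The sixth-highest RPN is 45 (A).

45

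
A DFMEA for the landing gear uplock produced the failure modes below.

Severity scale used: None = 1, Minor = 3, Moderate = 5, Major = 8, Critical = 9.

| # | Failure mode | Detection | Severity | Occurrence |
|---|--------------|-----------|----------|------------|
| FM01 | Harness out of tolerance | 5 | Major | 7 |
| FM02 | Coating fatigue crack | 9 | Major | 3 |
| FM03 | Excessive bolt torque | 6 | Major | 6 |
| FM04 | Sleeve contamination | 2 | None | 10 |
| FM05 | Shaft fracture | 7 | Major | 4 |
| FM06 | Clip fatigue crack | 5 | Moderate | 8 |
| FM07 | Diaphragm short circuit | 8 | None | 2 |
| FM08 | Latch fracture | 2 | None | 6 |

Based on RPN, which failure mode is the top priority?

FM03

RPN = Severity × Occurrence × Detection:
  FM01: 8 × 7 × 5 = 280
  FM02: 8 × 3 × 9 = 216
  FM03: 8 × 6 × 6 = 288
  FM04: 1 × 10 × 2 = 20
  FM05: 8 × 4 × 7 = 224
  FM06: 5 × 8 × 5 = 200
  FM07: 1 × 2 × 8 = 16
  FM08: 1 × 6 × 2 = 12
Highest RPN is 288 → FM03.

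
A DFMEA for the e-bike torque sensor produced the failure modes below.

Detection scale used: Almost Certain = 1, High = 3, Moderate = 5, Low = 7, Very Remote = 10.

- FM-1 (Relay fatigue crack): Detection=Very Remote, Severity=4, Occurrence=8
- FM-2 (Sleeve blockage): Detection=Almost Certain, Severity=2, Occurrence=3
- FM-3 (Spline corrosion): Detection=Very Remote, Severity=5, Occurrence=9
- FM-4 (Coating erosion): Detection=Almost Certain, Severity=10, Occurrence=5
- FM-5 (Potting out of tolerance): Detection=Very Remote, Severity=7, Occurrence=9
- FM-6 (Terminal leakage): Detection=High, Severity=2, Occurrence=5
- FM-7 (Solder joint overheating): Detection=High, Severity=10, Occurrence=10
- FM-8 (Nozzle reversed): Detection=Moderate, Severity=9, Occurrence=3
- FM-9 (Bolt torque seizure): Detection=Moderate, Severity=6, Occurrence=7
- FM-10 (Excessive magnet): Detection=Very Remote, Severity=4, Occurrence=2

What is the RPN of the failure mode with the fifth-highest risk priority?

210

RPN = Severity × Occurrence × Detection:
  FM-1: 4 × 8 × 10 = 320
  FM-2: 2 × 3 × 1 = 6
  FM-3: 5 × 9 × 10 = 450
  FM-4: 10 × 5 × 1 = 50
  FM-5: 7 × 9 × 10 = 630
  FM-6: 2 × 5 × 3 = 30
  FM-7: 10 × 10 × 3 = 300
  FM-8: 9 × 3 × 5 = 135
  FM-9: 6 × 7 × 5 = 210
  FM-10: 4 × 2 × 10 = 80
Sorted descending: 630, 450, 320, 300, 210, 135, 80, 50, 30, 6.
The fifth-highest RPN is 210 (FM-9).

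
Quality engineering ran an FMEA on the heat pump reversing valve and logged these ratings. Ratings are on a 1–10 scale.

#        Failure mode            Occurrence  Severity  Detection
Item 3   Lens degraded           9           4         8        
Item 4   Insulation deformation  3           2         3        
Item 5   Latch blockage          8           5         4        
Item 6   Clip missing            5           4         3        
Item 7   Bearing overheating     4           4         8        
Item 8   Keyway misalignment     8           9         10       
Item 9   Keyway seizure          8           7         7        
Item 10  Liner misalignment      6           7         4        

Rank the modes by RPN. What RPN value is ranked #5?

RPN = Severity × Occurrence × Detection:
  Item 3: 4 × 9 × 8 = 288
  Item 4: 2 × 3 × 3 = 18
  Item 5: 5 × 8 × 4 = 160
  Item 6: 4 × 5 × 3 = 60
  Item 7: 4 × 4 × 8 = 128
  Item 8: 9 × 8 × 10 = 720
  Item 9: 7 × 8 × 7 = 392
  Item 10: 7 × 6 × 4 = 168
Sorted descending: 720, 392, 288, 168, 160, 128, 60, 18.
The fifth-highest RPN is 160 (Item 5).

160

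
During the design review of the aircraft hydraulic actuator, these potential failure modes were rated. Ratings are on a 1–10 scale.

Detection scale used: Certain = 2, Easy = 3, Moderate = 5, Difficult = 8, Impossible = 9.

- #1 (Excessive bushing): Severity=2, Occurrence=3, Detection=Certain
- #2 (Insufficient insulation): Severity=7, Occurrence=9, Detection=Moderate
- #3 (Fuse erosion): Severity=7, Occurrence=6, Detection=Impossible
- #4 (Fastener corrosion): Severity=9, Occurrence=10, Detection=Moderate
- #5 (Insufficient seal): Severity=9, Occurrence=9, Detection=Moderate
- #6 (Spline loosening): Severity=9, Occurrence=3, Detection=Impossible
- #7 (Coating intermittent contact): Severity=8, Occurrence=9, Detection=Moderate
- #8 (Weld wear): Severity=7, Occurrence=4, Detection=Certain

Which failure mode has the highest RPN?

#4

RPN = Severity × Occurrence × Detection:
  #1: 2 × 3 × 2 = 12
  #2: 7 × 9 × 5 = 315
  #3: 7 × 6 × 9 = 378
  #4: 9 × 10 × 5 = 450
  #5: 9 × 9 × 5 = 405
  #6: 9 × 3 × 9 = 243
  #7: 8 × 9 × 5 = 360
  #8: 7 × 4 × 2 = 56
Highest RPN is 450 → #4.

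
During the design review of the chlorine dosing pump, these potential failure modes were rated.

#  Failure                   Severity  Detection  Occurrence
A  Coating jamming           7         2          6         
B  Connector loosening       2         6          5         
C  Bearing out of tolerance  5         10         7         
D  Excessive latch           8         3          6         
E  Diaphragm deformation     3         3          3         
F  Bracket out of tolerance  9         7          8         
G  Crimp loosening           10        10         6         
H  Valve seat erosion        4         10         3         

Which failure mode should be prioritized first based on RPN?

G

RPN = Severity × Occurrence × Detection:
  A: 7 × 6 × 2 = 84
  B: 2 × 5 × 6 = 60
  C: 5 × 7 × 10 = 350
  D: 8 × 6 × 3 = 144
  E: 3 × 3 × 3 = 27
  F: 9 × 8 × 7 = 504
  G: 10 × 6 × 10 = 600
  H: 4 × 3 × 10 = 120
Highest RPN is 600 → G.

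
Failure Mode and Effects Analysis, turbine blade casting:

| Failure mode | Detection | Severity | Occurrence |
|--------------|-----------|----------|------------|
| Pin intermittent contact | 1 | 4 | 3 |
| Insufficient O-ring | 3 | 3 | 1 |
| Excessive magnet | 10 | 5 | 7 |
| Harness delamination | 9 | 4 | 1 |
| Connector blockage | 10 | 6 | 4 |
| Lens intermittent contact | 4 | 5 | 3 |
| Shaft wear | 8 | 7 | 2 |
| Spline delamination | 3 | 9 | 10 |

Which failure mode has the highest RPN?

RPN = Severity × Occurrence × Detection:
  Pin intermittent contact: 4 × 3 × 1 = 12
  Insufficient O-ring: 3 × 1 × 3 = 9
  Excessive magnet: 5 × 7 × 10 = 350
  Harness delamination: 4 × 1 × 9 = 36
  Connector blockage: 6 × 4 × 10 = 240
  Lens intermittent contact: 5 × 3 × 4 = 60
  Shaft wear: 7 × 2 × 8 = 112
  Spline delamination: 9 × 10 × 3 = 270
Highest RPN is 350 → Excessive magnet.

Excessive magnet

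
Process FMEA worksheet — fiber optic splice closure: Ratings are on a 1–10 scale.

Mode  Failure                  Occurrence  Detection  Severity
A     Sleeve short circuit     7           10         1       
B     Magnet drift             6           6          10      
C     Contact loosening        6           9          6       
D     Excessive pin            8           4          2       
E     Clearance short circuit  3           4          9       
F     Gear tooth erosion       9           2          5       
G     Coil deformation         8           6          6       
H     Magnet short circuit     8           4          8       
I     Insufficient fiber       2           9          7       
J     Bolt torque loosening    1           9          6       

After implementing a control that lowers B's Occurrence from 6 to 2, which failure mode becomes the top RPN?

C

RPN = Severity × Occurrence × Detection:
  A: 1 × 7 × 10 = 70
  B: 10 × 6 × 6 = 360
  C: 6 × 6 × 9 = 324
  D: 2 × 8 × 4 = 64
  E: 9 × 3 × 4 = 108
  F: 5 × 9 × 2 = 90
  G: 6 × 8 × 6 = 288
  H: 8 × 8 × 4 = 256
  I: 7 × 2 × 9 = 126
  J: 6 × 1 × 9 = 54
After action: B → 10 × 2 × 6 = 120.
Revised RPNs: C=324, G=288, H=256, I=126, B=120, E=108, F=90, A=70, D=64, J=54.
Highest is now C (324).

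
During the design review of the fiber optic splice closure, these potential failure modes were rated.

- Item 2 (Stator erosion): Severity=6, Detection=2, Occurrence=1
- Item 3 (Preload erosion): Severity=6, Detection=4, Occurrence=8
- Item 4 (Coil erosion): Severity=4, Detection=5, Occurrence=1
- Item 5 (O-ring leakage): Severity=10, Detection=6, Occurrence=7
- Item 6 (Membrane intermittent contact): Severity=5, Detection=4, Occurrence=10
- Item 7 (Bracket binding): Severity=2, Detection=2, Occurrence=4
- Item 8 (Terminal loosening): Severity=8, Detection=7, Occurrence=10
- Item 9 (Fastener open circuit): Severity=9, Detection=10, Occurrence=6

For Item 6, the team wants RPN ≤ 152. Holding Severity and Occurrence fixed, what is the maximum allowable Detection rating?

3

Item 6: S=5, O=10, D=4 → current RPN = 200.
Fixed product = 50. Need 50 × D ≤ 152, so D ≤ 152/50 = 3.04.
Maximum integer Detection rating = 3 (gives RPN 150; D=4 would give 200 > 152).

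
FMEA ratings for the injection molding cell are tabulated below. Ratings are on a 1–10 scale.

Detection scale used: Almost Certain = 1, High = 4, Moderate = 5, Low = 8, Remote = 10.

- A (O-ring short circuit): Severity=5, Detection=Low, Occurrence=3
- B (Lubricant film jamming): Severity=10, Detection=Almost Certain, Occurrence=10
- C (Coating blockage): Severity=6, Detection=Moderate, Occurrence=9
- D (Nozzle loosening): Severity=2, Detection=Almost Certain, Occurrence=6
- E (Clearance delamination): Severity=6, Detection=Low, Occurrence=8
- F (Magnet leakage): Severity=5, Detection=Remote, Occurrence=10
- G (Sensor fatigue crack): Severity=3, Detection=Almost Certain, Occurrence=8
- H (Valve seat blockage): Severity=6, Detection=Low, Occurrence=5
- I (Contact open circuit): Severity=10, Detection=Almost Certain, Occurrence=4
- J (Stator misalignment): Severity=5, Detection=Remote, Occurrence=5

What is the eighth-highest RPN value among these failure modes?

RPN = Severity × Occurrence × Detection:
  A: 5 × 3 × 8 = 120
  B: 10 × 10 × 1 = 100
  C: 6 × 9 × 5 = 270
  D: 2 × 6 × 1 = 12
  E: 6 × 8 × 8 = 384
  F: 5 × 10 × 10 = 500
  G: 3 × 8 × 1 = 24
  H: 6 × 5 × 8 = 240
  I: 10 × 4 × 1 = 40
  J: 5 × 5 × 10 = 250
Sorted descending: 500, 384, 270, 250, 240, 120, 100, 40, 24, 12.
The eighth-highest RPN is 40 (I).

40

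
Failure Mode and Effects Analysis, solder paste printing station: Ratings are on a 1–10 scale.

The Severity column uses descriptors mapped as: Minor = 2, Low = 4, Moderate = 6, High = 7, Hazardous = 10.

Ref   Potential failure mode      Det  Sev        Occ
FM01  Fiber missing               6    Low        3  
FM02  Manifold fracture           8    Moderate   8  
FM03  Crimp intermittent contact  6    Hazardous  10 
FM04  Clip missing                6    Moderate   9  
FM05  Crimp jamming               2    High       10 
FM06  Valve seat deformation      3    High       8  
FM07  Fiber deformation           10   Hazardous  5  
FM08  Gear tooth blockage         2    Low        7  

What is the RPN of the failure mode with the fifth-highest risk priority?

RPN = Severity × Occurrence × Detection:
  FM01: 4 × 3 × 6 = 72
  FM02: 6 × 8 × 8 = 384
  FM03: 10 × 10 × 6 = 600
  FM04: 6 × 9 × 6 = 324
  FM05: 7 × 10 × 2 = 140
  FM06: 7 × 8 × 3 = 168
  FM07: 10 × 5 × 10 = 500
  FM08: 4 × 7 × 2 = 56
Sorted descending: 600, 500, 384, 324, 168, 140, 72, 56.
The fifth-highest RPN is 168 (FM06).

168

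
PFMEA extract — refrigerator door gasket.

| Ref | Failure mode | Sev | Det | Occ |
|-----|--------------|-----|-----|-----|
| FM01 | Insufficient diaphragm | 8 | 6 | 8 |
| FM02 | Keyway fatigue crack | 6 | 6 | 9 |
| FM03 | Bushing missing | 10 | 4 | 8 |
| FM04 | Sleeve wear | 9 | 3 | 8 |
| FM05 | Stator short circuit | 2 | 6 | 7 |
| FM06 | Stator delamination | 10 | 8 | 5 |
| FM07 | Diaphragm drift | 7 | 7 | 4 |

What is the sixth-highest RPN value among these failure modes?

196

RPN = Severity × Occurrence × Detection:
  FM01: 8 × 8 × 6 = 384
  FM02: 6 × 9 × 6 = 324
  FM03: 10 × 8 × 4 = 320
  FM04: 9 × 8 × 3 = 216
  FM05: 2 × 7 × 6 = 84
  FM06: 10 × 5 × 8 = 400
  FM07: 7 × 4 × 7 = 196
Sorted descending: 400, 384, 324, 320, 216, 196, 84.
The sixth-highest RPN is 196 (FM07).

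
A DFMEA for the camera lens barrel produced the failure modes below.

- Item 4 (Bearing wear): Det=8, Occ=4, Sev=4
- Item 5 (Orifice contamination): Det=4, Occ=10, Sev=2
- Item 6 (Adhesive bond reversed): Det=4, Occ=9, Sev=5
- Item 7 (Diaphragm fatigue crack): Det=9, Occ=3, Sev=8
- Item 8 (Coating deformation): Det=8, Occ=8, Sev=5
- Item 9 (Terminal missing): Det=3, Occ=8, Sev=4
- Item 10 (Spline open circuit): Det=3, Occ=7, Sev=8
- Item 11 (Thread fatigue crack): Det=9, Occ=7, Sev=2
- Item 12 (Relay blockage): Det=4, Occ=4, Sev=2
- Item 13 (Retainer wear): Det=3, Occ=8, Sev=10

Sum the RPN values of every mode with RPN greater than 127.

RPN = Severity × Occurrence × Detection:
  Item 4: 4 × 4 × 8 = 128
  Item 5: 2 × 10 × 4 = 80
  Item 6: 5 × 9 × 4 = 180
  Item 7: 8 × 3 × 9 = 216
  Item 8: 5 × 8 × 8 = 320
  Item 9: 4 × 8 × 3 = 96
  Item 10: 8 × 7 × 3 = 168
  Item 11: 2 × 7 × 9 = 126
  Item 12: 2 × 4 × 4 = 32
  Item 13: 10 × 8 × 3 = 240
RPN > 127: Item 4 (128), Item 6 (180), Item 7 (216), Item 8 (320), Item 10 (168), Item 13 (240).
Sum: 128 + 180 + 216 + 320 + 168 + 240 = 1252.

1252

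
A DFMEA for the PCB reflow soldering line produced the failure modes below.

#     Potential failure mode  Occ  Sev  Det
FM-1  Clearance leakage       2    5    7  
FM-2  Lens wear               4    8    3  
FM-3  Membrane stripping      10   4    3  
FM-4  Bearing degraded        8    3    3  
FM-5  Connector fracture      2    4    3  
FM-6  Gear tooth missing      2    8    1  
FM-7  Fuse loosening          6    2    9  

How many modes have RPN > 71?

4

RPN = Severity × Occurrence × Detection:
  FM-1: 5 × 2 × 7 = 70
  FM-2: 8 × 4 × 3 = 96
  FM-3: 4 × 10 × 3 = 120
  FM-4: 3 × 8 × 3 = 72
  FM-5: 4 × 2 × 3 = 24
  FM-6: 8 × 2 × 1 = 16
  FM-7: 2 × 6 × 9 = 108
Modes with RPN > 71: FM-2 (96), FM-3 (120), FM-4 (72), FM-7 (108) → 4.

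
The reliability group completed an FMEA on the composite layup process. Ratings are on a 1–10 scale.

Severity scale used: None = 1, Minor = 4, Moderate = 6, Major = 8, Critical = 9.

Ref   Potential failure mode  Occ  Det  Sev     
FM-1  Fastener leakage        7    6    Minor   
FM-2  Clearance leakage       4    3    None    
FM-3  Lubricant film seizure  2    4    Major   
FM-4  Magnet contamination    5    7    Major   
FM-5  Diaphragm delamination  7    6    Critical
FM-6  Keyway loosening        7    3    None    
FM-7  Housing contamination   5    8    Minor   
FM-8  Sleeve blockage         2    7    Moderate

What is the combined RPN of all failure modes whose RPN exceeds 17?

RPN = Severity × Occurrence × Detection:
  FM-1: 4 × 7 × 6 = 168
  FM-2: 1 × 4 × 3 = 12
  FM-3: 8 × 2 × 4 = 64
  FM-4: 8 × 5 × 7 = 280
  FM-5: 9 × 7 × 6 = 378
  FM-6: 1 × 7 × 3 = 21
  FM-7: 4 × 5 × 8 = 160
  FM-8: 6 × 2 × 7 = 84
RPN > 17: FM-1 (168), FM-3 (64), FM-4 (280), FM-5 (378), FM-6 (21), FM-7 (160), FM-8 (84).
Sum: 168 + 64 + 280 + 378 + 21 + 160 + 84 = 1155.

1155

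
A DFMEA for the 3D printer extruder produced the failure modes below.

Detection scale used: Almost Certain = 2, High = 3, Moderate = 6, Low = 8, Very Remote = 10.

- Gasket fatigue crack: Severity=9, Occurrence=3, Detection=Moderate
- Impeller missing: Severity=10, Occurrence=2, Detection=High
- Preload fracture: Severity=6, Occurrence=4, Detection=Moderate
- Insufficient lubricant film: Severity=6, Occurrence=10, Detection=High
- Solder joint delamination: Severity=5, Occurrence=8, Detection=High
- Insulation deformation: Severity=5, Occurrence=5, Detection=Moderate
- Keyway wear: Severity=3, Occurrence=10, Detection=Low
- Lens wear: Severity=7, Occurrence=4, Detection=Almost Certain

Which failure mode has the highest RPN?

Keyway wear

RPN = Severity × Occurrence × Detection:
  Gasket fatigue crack: 9 × 3 × 6 = 162
  Impeller missing: 10 × 2 × 3 = 60
  Preload fracture: 6 × 4 × 6 = 144
  Insufficient lubricant film: 6 × 10 × 3 = 180
  Solder joint delamination: 5 × 8 × 3 = 120
  Insulation deformation: 5 × 5 × 6 = 150
  Keyway wear: 3 × 10 × 8 = 240
  Lens wear: 7 × 4 × 2 = 56
Highest RPN is 240 → Keyway wear.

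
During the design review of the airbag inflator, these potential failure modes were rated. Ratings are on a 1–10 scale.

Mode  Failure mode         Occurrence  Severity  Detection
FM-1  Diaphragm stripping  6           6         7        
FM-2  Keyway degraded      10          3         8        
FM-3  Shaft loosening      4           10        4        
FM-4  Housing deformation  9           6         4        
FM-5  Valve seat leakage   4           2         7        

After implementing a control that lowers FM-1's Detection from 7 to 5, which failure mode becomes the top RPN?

RPN = Severity × Occurrence × Detection:
  FM-1: 6 × 6 × 7 = 252
  FM-2: 3 × 10 × 8 = 240
  FM-3: 10 × 4 × 4 = 160
  FM-4: 6 × 9 × 4 = 216
  FM-5: 2 × 4 × 7 = 56
After action: FM-1 → 6 × 6 × 5 = 180.
Revised RPNs: FM-2=240, FM-4=216, FM-1=180, FM-3=160, FM-5=56.
Highest is now FM-2 (240).

FM-2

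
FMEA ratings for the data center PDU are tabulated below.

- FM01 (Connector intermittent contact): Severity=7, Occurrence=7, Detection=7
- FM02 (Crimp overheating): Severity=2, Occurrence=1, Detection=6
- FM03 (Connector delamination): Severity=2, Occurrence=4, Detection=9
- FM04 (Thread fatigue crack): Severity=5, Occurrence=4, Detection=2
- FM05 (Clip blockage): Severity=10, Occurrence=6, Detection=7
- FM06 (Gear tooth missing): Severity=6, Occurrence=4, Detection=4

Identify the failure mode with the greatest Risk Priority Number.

RPN = Severity × Occurrence × Detection:
  FM01: 7 × 7 × 7 = 343
  FM02: 2 × 1 × 6 = 12
  FM03: 2 × 4 × 9 = 72
  FM04: 5 × 4 × 2 = 40
  FM05: 10 × 6 × 7 = 420
  FM06: 6 × 4 × 4 = 96
Highest RPN is 420 → FM05.

FM05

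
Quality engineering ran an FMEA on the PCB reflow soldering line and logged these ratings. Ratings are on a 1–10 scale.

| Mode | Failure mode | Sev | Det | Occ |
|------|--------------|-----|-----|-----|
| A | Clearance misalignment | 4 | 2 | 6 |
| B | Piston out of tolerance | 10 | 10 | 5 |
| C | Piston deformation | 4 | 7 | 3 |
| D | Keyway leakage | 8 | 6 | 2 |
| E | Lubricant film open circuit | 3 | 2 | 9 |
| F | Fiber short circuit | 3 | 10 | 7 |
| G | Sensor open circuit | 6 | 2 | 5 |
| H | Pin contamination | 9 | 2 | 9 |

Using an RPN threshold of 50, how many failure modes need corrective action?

7

RPN = Severity × Occurrence × Detection:
  A: 4 × 6 × 2 = 48
  B: 10 × 5 × 10 = 500
  C: 4 × 3 × 7 = 84
  D: 8 × 2 × 6 = 96
  E: 3 × 9 × 2 = 54
  F: 3 × 7 × 10 = 210
  G: 6 × 5 × 2 = 60
  H: 9 × 9 × 2 = 162
Modes with RPN ≥ 50: B (500), C (84), D (96), E (54), F (210), G (60), H (162) → 7.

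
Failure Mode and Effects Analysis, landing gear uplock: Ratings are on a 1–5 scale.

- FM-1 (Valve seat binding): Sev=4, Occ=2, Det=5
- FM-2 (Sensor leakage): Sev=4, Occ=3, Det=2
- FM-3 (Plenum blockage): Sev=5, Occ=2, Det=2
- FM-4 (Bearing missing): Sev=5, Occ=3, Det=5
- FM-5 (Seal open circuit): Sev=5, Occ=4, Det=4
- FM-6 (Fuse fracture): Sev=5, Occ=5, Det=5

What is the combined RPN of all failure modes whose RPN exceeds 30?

320

RPN = Severity × Occurrence × Detection:
  FM-1: 4 × 2 × 5 = 40
  FM-2: 4 × 3 × 2 = 24
  FM-3: 5 × 2 × 2 = 20
  FM-4: 5 × 3 × 5 = 75
  FM-5: 5 × 4 × 4 = 80
  FM-6: 5 × 5 × 5 = 125
RPN > 30: FM-1 (40), FM-4 (75), FM-5 (80), FM-6 (125).
Sum: 40 + 75 + 80 + 125 = 320.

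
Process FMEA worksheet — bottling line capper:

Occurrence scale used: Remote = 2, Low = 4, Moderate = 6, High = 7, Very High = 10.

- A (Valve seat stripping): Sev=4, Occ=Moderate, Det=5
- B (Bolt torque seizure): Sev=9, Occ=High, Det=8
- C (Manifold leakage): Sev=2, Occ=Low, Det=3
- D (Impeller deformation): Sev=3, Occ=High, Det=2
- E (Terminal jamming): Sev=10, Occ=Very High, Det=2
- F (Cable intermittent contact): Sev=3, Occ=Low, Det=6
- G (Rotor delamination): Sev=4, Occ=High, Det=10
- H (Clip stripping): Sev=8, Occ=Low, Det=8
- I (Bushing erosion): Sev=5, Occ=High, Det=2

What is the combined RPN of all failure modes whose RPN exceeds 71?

RPN = Severity × Occurrence × Detection:
  A: 4 × 6 × 5 = 120
  B: 9 × 7 × 8 = 504
  C: 2 × 4 × 3 = 24
  D: 3 × 7 × 2 = 42
  E: 10 × 10 × 2 = 200
  F: 3 × 4 × 6 = 72
  G: 4 × 7 × 10 = 280
  H: 8 × 4 × 8 = 256
  I: 5 × 7 × 2 = 70
RPN > 71: A (120), B (504), E (200), F (72), G (280), H (256).
Sum: 120 + 504 + 200 + 72 + 280 + 256 = 1432.

1432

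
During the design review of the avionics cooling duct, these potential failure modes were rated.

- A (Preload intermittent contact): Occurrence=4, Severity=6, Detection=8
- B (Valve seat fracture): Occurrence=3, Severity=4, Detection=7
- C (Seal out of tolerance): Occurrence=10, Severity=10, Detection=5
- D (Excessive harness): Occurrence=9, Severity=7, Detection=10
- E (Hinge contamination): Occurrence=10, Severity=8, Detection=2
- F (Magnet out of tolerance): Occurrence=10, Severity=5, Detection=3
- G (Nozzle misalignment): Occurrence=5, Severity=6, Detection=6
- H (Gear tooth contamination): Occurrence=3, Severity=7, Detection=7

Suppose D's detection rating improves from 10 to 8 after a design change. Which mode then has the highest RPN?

RPN = Severity × Occurrence × Detection:
  A: 6 × 4 × 8 = 192
  B: 4 × 3 × 7 = 84
  C: 10 × 10 × 5 = 500
  D: 7 × 9 × 10 = 630
  E: 8 × 10 × 2 = 160
  F: 5 × 10 × 3 = 150
  G: 6 × 5 × 6 = 180
  H: 7 × 3 × 7 = 147
After action: D → 7 × 9 × 8 = 504.
Revised RPNs: D=504, C=500, A=192, G=180, E=160, F=150, H=147, B=84.
Highest is now D (504).

D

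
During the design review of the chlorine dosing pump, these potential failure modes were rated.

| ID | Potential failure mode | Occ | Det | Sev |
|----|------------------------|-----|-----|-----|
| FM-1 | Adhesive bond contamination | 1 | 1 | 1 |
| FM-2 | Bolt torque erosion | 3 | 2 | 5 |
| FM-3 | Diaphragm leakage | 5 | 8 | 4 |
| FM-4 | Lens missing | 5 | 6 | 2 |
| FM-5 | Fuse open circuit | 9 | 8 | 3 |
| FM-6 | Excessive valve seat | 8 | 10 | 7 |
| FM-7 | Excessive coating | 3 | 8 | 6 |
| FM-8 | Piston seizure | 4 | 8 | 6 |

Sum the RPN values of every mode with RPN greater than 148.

RPN = Severity × Occurrence × Detection:
  FM-1: 1 × 1 × 1 = 1
  FM-2: 5 × 3 × 2 = 30
  FM-3: 4 × 5 × 8 = 160
  FM-4: 2 × 5 × 6 = 60
  FM-5: 3 × 9 × 8 = 216
  FM-6: 7 × 8 × 10 = 560
  FM-7: 6 × 3 × 8 = 144
  FM-8: 6 × 4 × 8 = 192
RPN > 148: FM-3 (160), FM-5 (216), FM-6 (560), FM-8 (192).
Sum: 160 + 216 + 560 + 192 = 1128.

1128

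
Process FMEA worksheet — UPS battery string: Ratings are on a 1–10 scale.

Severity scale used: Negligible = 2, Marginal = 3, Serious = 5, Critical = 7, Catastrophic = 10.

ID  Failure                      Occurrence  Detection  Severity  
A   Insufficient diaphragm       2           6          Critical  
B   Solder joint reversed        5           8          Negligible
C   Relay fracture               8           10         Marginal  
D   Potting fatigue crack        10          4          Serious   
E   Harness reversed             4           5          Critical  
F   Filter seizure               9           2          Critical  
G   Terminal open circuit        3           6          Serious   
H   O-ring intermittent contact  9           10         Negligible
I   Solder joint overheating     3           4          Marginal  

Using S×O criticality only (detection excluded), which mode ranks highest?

F

Criticality = Severity × Occurrence:
  A: 7 × 2 = 14
  B: 2 × 5 = 10
  C: 3 × 8 = 24
  D: 5 × 10 = 50
  E: 7 × 4 = 28
  F: 7 × 9 = 63
  G: 5 × 3 = 15
  H: 2 × 9 = 18
  I: 3 × 3 = 9
Highest criticality is 63 → F.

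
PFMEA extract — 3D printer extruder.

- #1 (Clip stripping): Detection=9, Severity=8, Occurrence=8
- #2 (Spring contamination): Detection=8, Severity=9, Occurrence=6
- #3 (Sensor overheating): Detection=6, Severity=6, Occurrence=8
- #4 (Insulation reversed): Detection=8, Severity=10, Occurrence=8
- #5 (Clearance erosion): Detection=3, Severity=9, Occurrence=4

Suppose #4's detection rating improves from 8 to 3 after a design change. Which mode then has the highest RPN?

#1

RPN = Severity × Occurrence × Detection:
  #1: 8 × 8 × 9 = 576
  #2: 9 × 6 × 8 = 432
  #3: 6 × 8 × 6 = 288
  #4: 10 × 8 × 8 = 640
  #5: 9 × 4 × 3 = 108
After action: #4 → 10 × 8 × 3 = 240.
Revised RPNs: #1=576, #2=432, #3=288, #4=240, #5=108.
Highest is now #1 (576).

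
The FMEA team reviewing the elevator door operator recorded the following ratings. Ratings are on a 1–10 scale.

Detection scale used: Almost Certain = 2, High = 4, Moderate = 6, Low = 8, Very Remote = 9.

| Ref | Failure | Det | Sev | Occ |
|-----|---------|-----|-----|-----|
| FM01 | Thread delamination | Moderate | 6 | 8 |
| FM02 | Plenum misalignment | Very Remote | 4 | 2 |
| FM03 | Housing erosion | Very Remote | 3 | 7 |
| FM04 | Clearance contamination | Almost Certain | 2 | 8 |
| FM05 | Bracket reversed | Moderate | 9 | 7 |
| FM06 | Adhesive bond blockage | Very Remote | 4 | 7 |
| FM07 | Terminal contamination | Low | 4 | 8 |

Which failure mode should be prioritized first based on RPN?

RPN = Severity × Occurrence × Detection:
  FM01: 6 × 8 × 6 = 288
  FM02: 4 × 2 × 9 = 72
  FM03: 3 × 7 × 9 = 189
  FM04: 2 × 8 × 2 = 32
  FM05: 9 × 7 × 6 = 378
  FM06: 4 × 7 × 9 = 252
  FM07: 4 × 8 × 8 = 256
Highest RPN is 378 → FM05.

FM05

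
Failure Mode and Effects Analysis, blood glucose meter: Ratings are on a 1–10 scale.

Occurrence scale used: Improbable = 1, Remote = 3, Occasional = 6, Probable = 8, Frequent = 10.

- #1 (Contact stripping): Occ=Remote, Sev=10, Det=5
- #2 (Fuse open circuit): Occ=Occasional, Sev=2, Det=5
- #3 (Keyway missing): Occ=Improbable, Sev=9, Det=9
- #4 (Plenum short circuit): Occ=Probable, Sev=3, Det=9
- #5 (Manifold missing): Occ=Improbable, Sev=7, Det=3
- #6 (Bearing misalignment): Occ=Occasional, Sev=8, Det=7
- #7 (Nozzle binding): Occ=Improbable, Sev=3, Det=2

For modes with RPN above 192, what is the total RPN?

552

RPN = Severity × Occurrence × Detection:
  #1: 10 × 3 × 5 = 150
  #2: 2 × 6 × 5 = 60
  #3: 9 × 1 × 9 = 81
  #4: 3 × 8 × 9 = 216
  #5: 7 × 1 × 3 = 21
  #6: 8 × 6 × 7 = 336
  #7: 3 × 1 × 2 = 6
RPN > 192: #4 (216), #6 (336).
Sum: 216 + 336 = 552.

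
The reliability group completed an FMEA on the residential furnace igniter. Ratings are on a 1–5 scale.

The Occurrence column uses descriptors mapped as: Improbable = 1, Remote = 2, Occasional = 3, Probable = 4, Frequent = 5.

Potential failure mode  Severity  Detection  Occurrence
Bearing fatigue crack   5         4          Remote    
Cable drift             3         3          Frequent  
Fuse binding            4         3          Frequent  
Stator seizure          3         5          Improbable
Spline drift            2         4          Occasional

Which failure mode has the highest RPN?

Fuse binding

RPN = Severity × Occurrence × Detection:
  Bearing fatigue crack: 5 × 2 × 4 = 40
  Cable drift: 3 × 5 × 3 = 45
  Fuse binding: 4 × 5 × 3 = 60
  Stator seizure: 3 × 1 × 5 = 15
  Spline drift: 2 × 3 × 4 = 24
Highest RPN is 60 → Fuse binding.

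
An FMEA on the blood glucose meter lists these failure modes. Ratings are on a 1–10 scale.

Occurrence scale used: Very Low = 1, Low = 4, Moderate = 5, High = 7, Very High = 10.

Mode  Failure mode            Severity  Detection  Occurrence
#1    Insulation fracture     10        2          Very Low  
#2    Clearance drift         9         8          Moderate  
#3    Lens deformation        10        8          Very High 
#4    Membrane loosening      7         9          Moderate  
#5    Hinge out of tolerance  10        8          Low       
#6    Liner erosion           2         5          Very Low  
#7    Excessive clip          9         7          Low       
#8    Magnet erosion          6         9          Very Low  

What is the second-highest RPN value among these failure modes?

360

RPN = Severity × Occurrence × Detection:
  #1: 10 × 1 × 2 = 20
  #2: 9 × 5 × 8 = 360
  #3: 10 × 10 × 8 = 800
  #4: 7 × 5 × 9 = 315
  #5: 10 × 4 × 8 = 320
  #6: 2 × 1 × 5 = 10
  #7: 9 × 4 × 7 = 252
  #8: 6 × 1 × 9 = 54
Sorted descending: 800, 360, 320, 315, 252, 54, 20, 10.
The second-highest RPN is 360 (#2).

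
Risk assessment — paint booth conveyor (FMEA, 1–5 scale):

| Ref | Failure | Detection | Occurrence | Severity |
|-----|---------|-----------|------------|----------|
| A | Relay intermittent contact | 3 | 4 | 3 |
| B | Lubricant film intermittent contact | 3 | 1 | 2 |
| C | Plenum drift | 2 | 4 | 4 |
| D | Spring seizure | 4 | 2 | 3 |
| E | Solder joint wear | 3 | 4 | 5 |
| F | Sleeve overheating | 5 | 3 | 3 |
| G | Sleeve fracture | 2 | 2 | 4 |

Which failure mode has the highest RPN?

RPN = Severity × Occurrence × Detection:
  A: 3 × 4 × 3 = 36
  B: 2 × 1 × 3 = 6
  C: 4 × 4 × 2 = 32
  D: 3 × 2 × 4 = 24
  E: 5 × 4 × 3 = 60
  F: 3 × 3 × 5 = 45
  G: 4 × 2 × 2 = 16
Highest RPN is 60 → E.

E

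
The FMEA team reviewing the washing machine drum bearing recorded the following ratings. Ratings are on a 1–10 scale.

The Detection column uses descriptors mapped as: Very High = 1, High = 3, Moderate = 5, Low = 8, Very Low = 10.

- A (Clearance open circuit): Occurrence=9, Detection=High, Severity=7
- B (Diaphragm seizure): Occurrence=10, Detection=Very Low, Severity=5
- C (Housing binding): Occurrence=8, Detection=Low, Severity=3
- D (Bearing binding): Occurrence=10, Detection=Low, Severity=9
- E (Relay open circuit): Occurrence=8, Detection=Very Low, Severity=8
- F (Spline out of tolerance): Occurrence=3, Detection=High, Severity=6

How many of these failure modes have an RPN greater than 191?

4

RPN = Severity × Occurrence × Detection:
  A: 7 × 9 × 3 = 189
  B: 5 × 10 × 10 = 500
  C: 3 × 8 × 8 = 192
  D: 9 × 10 × 8 = 720
  E: 8 × 8 × 10 = 640
  F: 6 × 3 × 3 = 54
Modes with RPN > 191: B (500), C (192), D (720), E (640) → 4.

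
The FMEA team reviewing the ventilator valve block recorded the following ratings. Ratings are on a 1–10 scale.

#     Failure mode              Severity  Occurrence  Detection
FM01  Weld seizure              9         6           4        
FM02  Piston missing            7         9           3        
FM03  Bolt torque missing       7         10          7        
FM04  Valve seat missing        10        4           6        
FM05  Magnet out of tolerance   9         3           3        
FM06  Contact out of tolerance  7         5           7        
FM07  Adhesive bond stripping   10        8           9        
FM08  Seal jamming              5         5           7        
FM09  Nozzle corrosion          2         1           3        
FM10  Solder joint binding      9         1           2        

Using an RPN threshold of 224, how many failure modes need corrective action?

RPN = Severity × Occurrence × Detection:
  FM01: 9 × 6 × 4 = 216
  FM02: 7 × 9 × 3 = 189
  FM03: 7 × 10 × 7 = 490
  FM04: 10 × 4 × 6 = 240
  FM05: 9 × 3 × 3 = 81
  FM06: 7 × 5 × 7 = 245
  FM07: 10 × 8 × 9 = 720
  FM08: 5 × 5 × 7 = 175
  FM09: 2 × 1 × 3 = 6
  FM10: 9 × 1 × 2 = 18
Modes with RPN ≥ 224: FM03 (490), FM04 (240), FM06 (245), FM07 (720) → 4.

4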